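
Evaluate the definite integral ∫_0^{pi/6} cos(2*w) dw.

An antiderivative is F(w) = sin(2*w)/2.
Then F(pi/6) - F(0) = (sqrt(3)/4) - (0) = sqrt(3)/4.

sqrt(3)/4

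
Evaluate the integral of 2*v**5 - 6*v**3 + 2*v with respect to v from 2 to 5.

By the power rule, an antiderivative is F(v) = v**6/3 - 3*v**4/2 + v**2.
Then F(5) - F(2) = (25775/6) - (4/3) = 8589/2.

8589/2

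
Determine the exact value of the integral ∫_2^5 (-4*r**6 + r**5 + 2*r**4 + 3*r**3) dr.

-5639517/140

By the power rule, an antiderivative is F(r) = -4*r**7/7 + r**6/6 + 2*r**5/5 + 3*r**4/4.
Then F(5) - F(2) = (-3386875/84) - (-3956/105) = -5639517/140.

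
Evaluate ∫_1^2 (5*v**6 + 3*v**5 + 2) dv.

1739/14

By the power rule, an antiderivative is F(v) = 5*v**7/7 + v**6/2 + 2*v.
Then F(2) - F(1) = (892/7) - (45/14) = 1739/14.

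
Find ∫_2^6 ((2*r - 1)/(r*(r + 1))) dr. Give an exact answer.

Factor the denominator: r**2 + r = (r + 1)r.
Partial fractions: (2*r - 1)/(r*(r + 1)) = 3/(r + 1) - 1/r.
An antiderivative is F(r) = -log(r) + 3*log(r + 1).
Then F(6) - F(2) = (-log(3) - log(2) + 3*log(7)) - (log(27/2)) = -4*log(3) + 3*log(7).

-4*log(3) + 3*log(7)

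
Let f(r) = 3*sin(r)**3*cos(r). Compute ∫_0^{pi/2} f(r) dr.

3/4

Let u = sin(r), so du = cos(r) dr. When r = 0, u = 0; when r = pi/2, u = 1.
The integral becomes 3·∫ u**3 du from 0 to 1, with antiderivative 3*u**4/4.
Back in r: F(r) = 3*sin(r)**4/4.
Then F(pi/2) - F(0) = (3/4) - (0) = 3/4.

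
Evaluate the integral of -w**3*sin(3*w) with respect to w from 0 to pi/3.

Integrate by parts 3 times (u = w^3, dv = -sin(3*w) dw).
An antiderivative is F(w) = w**3*cos(3*w)/3 - w**2*sin(3*w)/3 - 2*w*cos(3*w)/9 + 2*sin(3*w)/27.
Then F(pi/3) - F(0) = (pi*(6 - pi**2)/81) - (0) = pi*(6 - pi**2)/81.

pi*(6 - pi**2)/81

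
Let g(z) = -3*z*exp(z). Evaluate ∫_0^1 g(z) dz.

Integrate by parts once (u = z, dv = -3*exp(z) dz).
An antiderivative is F(z) = (-3*z + 3)*exp(z).
Then F(1) - F(0) = (0) - (3) = -3.

-3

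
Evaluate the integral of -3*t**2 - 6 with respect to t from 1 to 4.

-81

By the power rule, an antiderivative is F(t) = -t**3 - 6*t.
Then F(4) - F(1) = (-88) - (-7) = -81.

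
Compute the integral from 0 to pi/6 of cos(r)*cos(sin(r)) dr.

Let u = sin(r), so du = cos(r) dr. When r = 0, u = 0; when r = pi/6, u = 1/2.
The integral becomes ∫ cos(u) du from 0 to 1/2, with antiderivative sin(u).
Back in r: F(r) = sin(sin(r)).
Then F(pi/6) - F(0) = (sin(1/2)) - (0) = sin(1/2).

sin(1/2)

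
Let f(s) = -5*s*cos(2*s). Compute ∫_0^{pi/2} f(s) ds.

Integrate by parts once (u = s, dv = -5*cos(2*s) ds).
An antiderivative is F(s) = -5*s*sin(2*s)/2 - 5*cos(2*s)/4.
Then F(pi/2) - F(0) = (5/4) - (-5/4) = 5/2.

5/2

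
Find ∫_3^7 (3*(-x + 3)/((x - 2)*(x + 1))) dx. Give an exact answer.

log(5/16)

Factor the denominator: x**2 - x - 2 = (x + 1)(x - 2).
Partial fractions: 3*(-x + 3)/((x - 2)*(x + 1)) = -4/(x + 1) + 1/(x - 2).
An antiderivative is F(x) = log(x - 2) - 4*log(x + 1).
Then F(7) - F(3) = (-12*log(2) + log(5)) - (-8*log(2)) = log(5/16).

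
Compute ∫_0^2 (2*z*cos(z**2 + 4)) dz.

-sin(4) + sin(8)

Let u = z**2 + 4, so du = 2*z dz. When z = 0, u = 4; when z = 2, u = 8.
The integral becomes ∫ cos(u) du from 4 to 8, with antiderivative sin(u).
Back in z: F(z) = sin(z**2 + 4).
Then F(2) - F(0) = (sin(8)) - (sin(4)) = -sin(4) + sin(8).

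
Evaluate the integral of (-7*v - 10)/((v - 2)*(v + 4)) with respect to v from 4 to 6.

Factor the denominator: v**2 + 2*v - 8 = (v + 4)(v - 2).
Partial fractions: (-7*v - 10)/((v - 2)*(v + 4)) = -3/(v + 4) - 4/(v - 2).
An antiderivative is F(v) = -4*log(v - 2) - 3*log(v + 4).
Then F(6) - F(4) = (-11*log(2) - 3*log(5)) - (-13*log(2)) = -3*log(5) + 2*log(2).

-3*log(5) + 2*log(2)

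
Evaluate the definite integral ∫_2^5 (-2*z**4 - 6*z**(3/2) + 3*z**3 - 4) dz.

-15849/20 - 60*sqrt(5) + 48*sqrt(2)/5

By the power rule, an antiderivative is F(z) = -12*z**(5/2)/5 - 2*z**5/5 + 3*z**4/4 - 4*z.
Then F(5) - F(2) = (-3205/4 - 60*sqrt(5)) - (-48*sqrt(2)/5 - 44/5) = -15849/20 - 60*sqrt(5) + 48*sqrt(2)/5.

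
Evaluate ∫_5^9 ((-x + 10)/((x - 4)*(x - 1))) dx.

log(25/8)

Factor the denominator: x**2 - 5*x + 4 = (x - 1)(x - 4).
Partial fractions: (-x + 10)/((x - 4)*(x - 1)) = -3/(x - 1) + 2/(x - 4).
An antiderivative is F(x) = 2*log(x - 4) - 3*log(x - 1).
Then F(9) - F(5) = (-9*log(2) + 2*log(5)) - (-log(64)) = log(25/8).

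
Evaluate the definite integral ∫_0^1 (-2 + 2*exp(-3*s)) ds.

An antiderivative is F(s) = -2*s - 2*exp(-3*s)/3.
Then F(1) - F(0) = (-2 - 2*exp(-3)/3) - (-2/3) = -4/3 - 2*exp(-3)/3.

-4/3 - 2*exp(-3)/3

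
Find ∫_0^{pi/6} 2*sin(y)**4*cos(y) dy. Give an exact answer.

Let u = sin(y), so du = cos(y) dy. When y = 0, u = 0; when y = pi/6, u = 1/2.
The integral becomes 2·∫ u**4 du from 0 to 1/2, with antiderivative 2*u**5/5.
Back in y: F(y) = 2*sin(y)**5/5.
Then F(pi/6) - F(0) = (1/80) - (0) = 1/80.

1/80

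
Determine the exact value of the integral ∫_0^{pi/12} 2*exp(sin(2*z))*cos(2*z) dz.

Let u = sin(2*z), so du = 2*cos(2*z) dz. When z = 0, u = 0; when z = pi/12, u = 1/2.
The integral becomes ∫ exp(u) du from 0 to 1/2, with antiderivative exp(u).
Back in z: F(z) = exp(sin(2*z)).
Then F(pi/12) - F(0) = (exp(1/2)) - (1) = -1 + exp(1/2).

-1 + exp(1/2)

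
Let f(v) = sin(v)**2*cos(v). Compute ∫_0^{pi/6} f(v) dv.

Let u = sin(v), so du = cos(v) dv. When v = 0, u = 0; when v = pi/6, u = 1/2.
The integral becomes ∫ u**2 du from 0 to 1/2, with antiderivative u**3/3.
Back in v: F(v) = sin(v)**3/3.
Then F(pi/6) - F(0) = (1/24) - (0) = 1/24.

1/24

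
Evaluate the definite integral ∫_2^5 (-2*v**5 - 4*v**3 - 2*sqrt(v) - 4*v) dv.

By the power rule, an antiderivative is F(v) = -v**6/3 - v**4 - 4*v**(3/2)/3 - 2*v**2.
Then F(5) - F(2) = (-17650/3 - 20*sqrt(5)/3) - (-136/3 - 8*sqrt(2)/3) = -5838 - 20*sqrt(5)/3 + 8*sqrt(2)/3.

-5838 - 20*sqrt(5)/3 + 8*sqrt(2)/3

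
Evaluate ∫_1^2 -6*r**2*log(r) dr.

14/3 - 16*log(2)

Integrate by parts once (u = ln r, dv = -6*r**2 dr).
An antiderivative is F(r) = -2*r**3*(3*log(r) - 1)/3.
Then F(2) - F(1) = (16/3 - 16*log(2)) - (2/3) = 14/3 - 16*log(2).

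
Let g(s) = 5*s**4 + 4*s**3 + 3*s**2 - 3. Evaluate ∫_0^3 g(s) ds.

342

By the power rule, an antiderivative is F(s) = s**5 + s**4 + s**3 - 3*s.
Then F(3) - F(0) = (342) - (0) = 342.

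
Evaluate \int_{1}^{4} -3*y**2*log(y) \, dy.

21 - 128*log(2)

Integrate by parts once (u = ln y, dv = -3*y**2 dy).
An antiderivative is F(y) = -y**3*(3*log(y) - 1)/3.
Then F(4) - F(1) = (64/3 - 128*log(2)) - (1/3) = 21 - 128*log(2).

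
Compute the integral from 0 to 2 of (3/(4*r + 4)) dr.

An antiderivative is F(r) = 3*log(4*r + 4)/4.
Then F(2) - F(0) = (3*log(12)/4) - (3*log(2)/2) = 3*log(3)/4.

3*log(3)/4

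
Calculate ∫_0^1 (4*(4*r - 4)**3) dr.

Let u = 4*r - 4, so du = 4 dr. When r = 0, u = -4; when r = 1, u = 0.
The integral becomes ∫ u**3 du from -4 to 0, with antiderivative u**4/4.
Back in r: F(r) = (4*r - 4)**4/4.
Then F(1) - F(0) = (0) - (64) = -64.

-64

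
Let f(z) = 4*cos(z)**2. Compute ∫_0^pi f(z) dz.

2*pi

Use the identity cos^2(z) = (1 + cos(2*z))/2.
An antiderivative is F(z) = 2*z + sin(2*z).
Then F(pi) - F(0) = (2*pi) - (0) = 2*pi.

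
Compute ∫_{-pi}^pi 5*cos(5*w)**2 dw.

Use the identity cos^2(5*w) = (1 + cos(10*w))/2.
An antiderivative is F(w) = 5*w/2 + sin(10*w)/4.
Then F(pi) - F(-pi) = (5*pi/2) - (-5*pi/2) = 5*pi.

5*pi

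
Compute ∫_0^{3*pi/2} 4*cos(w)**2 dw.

3*pi

Use the identity cos^2(w) = (1 + cos(2*w))/2.
An antiderivative is F(w) = 2*w + sin(2*w).
Then F(3*pi/2) - F(0) = (3*pi) - (0) = 3*pi.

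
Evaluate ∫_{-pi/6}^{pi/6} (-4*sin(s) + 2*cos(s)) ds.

2

An antiderivative is F(s) = 2*sin(s) + 4*cos(s).
Then F(pi/6) - F(-pi/6) = (1 + 2*sqrt(3)) - (-1 + 2*sqrt(3)) = 2.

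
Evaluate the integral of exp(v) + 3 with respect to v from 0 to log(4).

An antiderivative is F(v) = 3*v + exp(v).
Then F(log(4)) - F(0) = (4 + log(64)) - (1) = 3 + log(64).

3 + log(64)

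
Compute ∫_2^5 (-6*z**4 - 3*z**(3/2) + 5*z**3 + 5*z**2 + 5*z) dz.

-54057/20 - 30*sqrt(5) + 24*sqrt(2)/5

By the power rule, an antiderivative is F(z) = -6*z**(5/2)/5 - 6*z**5/5 + 5*z**4/4 + 5*z**3/3 + 5*z**2/2.
Then F(5) - F(2) = (-32375/12 - 30*sqrt(5)) - (74/15 - 24*sqrt(2)/5) = -54057/20 - 30*sqrt(5) + 24*sqrt(2)/5.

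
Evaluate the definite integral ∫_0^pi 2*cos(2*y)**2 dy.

pi

Use the identity cos^2(2*y) = (1 + cos(4*y))/2.
An antiderivative is F(y) = y + sin(4*y)/4.
Then F(pi) - F(0) = (pi) - (0) = pi.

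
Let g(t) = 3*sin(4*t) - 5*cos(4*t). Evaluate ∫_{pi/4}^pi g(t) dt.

An antiderivative is F(t) = -5*sin(4*t)/4 - 3*cos(4*t)/4.
Then F(pi) - F(pi/4) = (-3/4) - (3/4) = -3/2.

-3/2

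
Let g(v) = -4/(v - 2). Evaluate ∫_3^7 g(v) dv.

An antiderivative is F(v) = -4*log(v - 2).
Then F(7) - F(3) = (-4*log(5)) - (0) = -4*log(5).

-4*log(5)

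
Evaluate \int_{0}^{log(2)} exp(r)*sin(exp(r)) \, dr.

Let u = exp(r), so du = exp(r) dr. When r = 0, u = 1; when r = log(2), u = 2.
The integral becomes ∫ sin(u) du from 1 to 2, with antiderivative -cos(u).
Back in r: F(r) = -cos(exp(r)).
Then F(log(2)) - F(0) = (-cos(2)) - (-cos(1)) = -cos(2) + cos(1).

-cos(2) + cos(1)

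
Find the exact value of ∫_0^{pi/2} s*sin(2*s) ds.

pi/4

Integrate by parts once (u = s, dv = sin(2*s) ds).
An antiderivative is F(s) = -s*cos(2*s)/2 + sin(2*s)/4.
Then F(pi/2) - F(0) = (pi/4) - (0) = pi/4.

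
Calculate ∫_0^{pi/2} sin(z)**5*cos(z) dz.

1/6

Let u = sin(z), so du = cos(z) dz. When z = 0, u = 0; when z = pi/2, u = 1.
The integral becomes ∫ u**5 du from 0 to 1, with antiderivative u**6/6.
Back in z: F(z) = sin(z)**6/6.
Then F(pi/2) - F(0) = (1/6) - (0) = 1/6.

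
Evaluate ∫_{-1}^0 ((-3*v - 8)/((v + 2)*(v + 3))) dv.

Factor the denominator: v**2 + 5*v + 6 = (v + 3)(v + 2).
Partial fractions: (-3*v - 8)/((v + 2)*(v + 3)) = -1/(v + 3) - 2/(v + 2).
An antiderivative is F(v) = -2*log(v + 2) - log(v + 3).
Then F(0) - F(-1) = (-log(12)) - (-log(2)) = -log(6).

-log(6)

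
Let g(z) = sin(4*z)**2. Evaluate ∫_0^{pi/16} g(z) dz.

Use the identity sin^2(4*z) = (1 - cos(8*z))/2.
An antiderivative is F(z) = z/2 - sin(8*z)/16.
Then F(pi/16) - F(0) = (-1/16 + pi/32) - (0) = -1/16 + pi/32.

-1/16 + pi/32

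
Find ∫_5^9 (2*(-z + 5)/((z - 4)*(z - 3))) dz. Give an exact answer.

log(25/81)

Factor the denominator: z**2 - 7*z + 12 = (z - 3)(z - 4).
Partial fractions: 2*(-z + 5)/((z - 4)*(z - 3)) = -4/(z - 3) + 2/(z - 4).
An antiderivative is F(z) = 2*log(z - 4) - 4*log(z - 3).
Then F(9) - F(5) = (-4*log(3) - 4*log(2) + 2*log(5)) - (-log(16)) = log(25/81).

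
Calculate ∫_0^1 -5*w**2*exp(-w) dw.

Integrate by parts twice (u = w^2, dv = -5*exp(-w) dw).
An antiderivative is F(w) = (5*w**2 + 10*w + 10)*exp(-w).
Then F(1) - F(0) = (25*exp(-1)) - (10) = -10 + 25*exp(-1).

-10 + 25*exp(-1)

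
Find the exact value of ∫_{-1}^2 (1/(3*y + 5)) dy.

An antiderivative is F(y) = log(3*y + 5)/3.
Then F(2) - F(-1) = (log(11)/3) - (log(2)/3) = -log(2)/3 + log(11)/3.

-log(2)/3 + log(11)/3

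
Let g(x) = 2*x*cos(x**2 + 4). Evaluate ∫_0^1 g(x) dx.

Let u = x**2 + 4, so du = 2*x dx. When x = 0, u = 4; when x = 1, u = 5.
The integral becomes ∫ cos(u) du from 4 to 5, with antiderivative sin(u).
Back in x: F(x) = sin(x**2 + 4).
Then F(1) - F(0) = (sin(5)) - (sin(4)) = sin(5) - sin(4).

sin(5) - sin(4)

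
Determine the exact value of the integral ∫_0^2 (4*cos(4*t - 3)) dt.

sin(5) + sin(3)

Let u = 4*t - 3, so du = 4 dt. When t = 0, u = -3; when t = 2, u = 5.
The integral becomes ∫ cos(u) du from -3 to 5, with antiderivative sin(u).
Back in t: F(t) = sin(4*t - 3).
Then F(2) - F(0) = (sin(5)) - (-sin(3)) = sin(5) + sin(3).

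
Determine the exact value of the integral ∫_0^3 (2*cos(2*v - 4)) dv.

sin(4) + sin(2)

Let u = 2*v - 4, so du = 2 dv. When v = 0, u = -4; when v = 3, u = 2.
The integral becomes ∫ cos(u) du from -4 to 2, with antiderivative sin(u).
Back in v: F(v) = sin(2*v - 4).
Then F(3) - F(0) = (sin(2)) - (-sin(4)) = sin(4) + sin(2).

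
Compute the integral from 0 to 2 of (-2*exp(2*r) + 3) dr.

An antiderivative is F(r) = -exp(2*r) + 3*r.
Then F(2) - F(0) = (6 - exp(4)) - (-1) = 7 - exp(4).

7 - exp(4)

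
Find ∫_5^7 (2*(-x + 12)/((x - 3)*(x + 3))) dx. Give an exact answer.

-5*log(5) + 13*log(2)

Factor the denominator: x**2 - 9 = (x + 3)(x - 3).
Partial fractions: 2*(-x + 12)/((x - 3)*(x + 3)) = -5/(x + 3) + 3/(x - 3).
An antiderivative is F(x) = 3*log(x - 3) - 5*log(x + 3).
Then F(7) - F(5) = (-5*log(5) + log(2)) - (-12*log(2)) = -5*log(5) + 13*log(2).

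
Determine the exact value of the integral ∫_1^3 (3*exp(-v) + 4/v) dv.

-3*exp(-3) + 3*exp(-1) + 4*log(3)

An antiderivative is F(v) = 4*log(v) - 3*exp(-v).
Then F(3) - F(1) = (-3*exp(-3) + 4*log(3)) - (-3*exp(-1)) = -3*exp(-3) + 3*exp(-1) + 4*log(3).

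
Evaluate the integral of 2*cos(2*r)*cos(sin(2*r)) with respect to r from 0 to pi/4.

sin(1)

Let u = sin(2*r), so du = 2*cos(2*r) dr. When r = 0, u = 0; when r = pi/4, u = 1.
The integral becomes ∫ cos(u) du from 0 to 1, with antiderivative sin(u).
Back in r: F(r) = sin(sin(2*r)).
Then F(pi/4) - F(0) = (sin(1)) - (0) = sin(1).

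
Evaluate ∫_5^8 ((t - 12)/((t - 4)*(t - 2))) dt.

-log(8)

Factor the denominator: t**2 - 6*t + 8 = (t - 2)(t - 4).
Partial fractions: (t - 12)/((t - 4)*(t - 2)) = 5/(t - 2) - 4/(t - 4).
An antiderivative is F(t) = -4*log(t - 4) + 5*log(t - 2).
Then F(8) - F(5) = (-3*log(2) + 5*log(3)) - (5*log(3)) = -log(8).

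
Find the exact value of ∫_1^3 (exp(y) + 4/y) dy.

-exp(1) + log(81) + exp(3)

An antiderivative is F(y) = exp(y) + 4*log(y).
Then F(3) - F(1) = (log(81) + exp(3)) - (exp(1)) = -exp(1) + log(81) + exp(3).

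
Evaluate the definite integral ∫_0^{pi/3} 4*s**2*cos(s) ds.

-4*sqrt(3) + 2*sqrt(3)*pi**2/9 + 4*pi/3

Integrate by parts twice (u = s^2, dv = 4*cos(s) ds).
An antiderivative is F(s) = 4*s**2*sin(s) + 8*s*cos(s) - 8*sin(s).
Then F(pi/3) - F(0) = (-4*sqrt(3) + 2*sqrt(3)*pi**2/9 + 4*pi/3) - (0) = -4*sqrt(3) + 2*sqrt(3)*pi**2/9 + 4*pi/3.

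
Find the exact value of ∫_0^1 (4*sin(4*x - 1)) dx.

Let u = 4*x - 1, so du = 4 dx. When x = 0, u = -1; when x = 1, u = 3.
The integral becomes ∫ sin(u) du from -1 to 3, with antiderivative -cos(u).
Back in x: F(x) = -cos(4*x - 1).
Then F(1) - F(0) = (-cos(3)) - (-cos(1)) = cos(1) - cos(3).

cos(1) - cos(3)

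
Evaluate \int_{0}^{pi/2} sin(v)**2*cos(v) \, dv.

1/3

Let u = sin(v), so du = cos(v) dv. When v = 0, u = 0; when v = pi/2, u = 1.
The integral becomes ∫ u**2 du from 0 to 1, with antiderivative u**3/3.
Back in v: F(v) = sin(v)**3/3.
Then F(pi/2) - F(0) = (1/3) - (0) = 1/3.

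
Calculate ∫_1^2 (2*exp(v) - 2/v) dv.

-2*exp(1) - 2*log(2) + 2*exp(2)

An antiderivative is F(v) = 2*exp(v) - 2*log(v).
Then F(2) - F(1) = (-2*log(2) + 2*exp(2)) - (2*exp(1)) = -2*exp(1) - 2*log(2) + 2*exp(2).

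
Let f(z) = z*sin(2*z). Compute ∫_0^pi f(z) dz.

-pi/2

Integrate by parts once (u = z, dv = sin(2*z) dz).
An antiderivative is F(z) = -z*cos(2*z)/2 + sin(2*z)/4.
Then F(pi) - F(0) = (-pi/2) - (0) = -pi/2.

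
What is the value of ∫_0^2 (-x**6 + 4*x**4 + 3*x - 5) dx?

116/35

By the power rule, an antiderivative is F(x) = -x**7/7 + 4*x**5/5 + 3*x**2/2 - 5*x.
Then F(2) - F(0) = (116/35) - (0) = 116/35.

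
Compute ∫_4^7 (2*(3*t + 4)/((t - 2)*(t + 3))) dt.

-2*log(7) - 2*log(2) + 6*log(5)

Factor the denominator: t**2 + t - 6 = (t + 3)(t - 2).
Partial fractions: 2*(3*t + 4)/((t - 2)*(t + 3)) = 2/(t + 3) + 4/(t - 2).
An antiderivative is F(t) = 4*log(t - 2) + 2*log(t + 3).
Then F(7) - F(4) = (2*log(2) + 6*log(5)) - (4*log(2) + 2*log(7)) = -2*log(7) - 2*log(2) + 6*log(5).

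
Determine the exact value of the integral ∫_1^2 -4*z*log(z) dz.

Integrate by parts once (u = ln z, dv = -4*z dz).
An antiderivative is F(z) = -z**2*(2*log(z) - 1).
Then F(2) - F(1) = (4 - 8*log(2)) - (1) = 3 - 8*log(2).

3 - 8*log(2)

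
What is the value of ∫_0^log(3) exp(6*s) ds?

Let u = exp(s), so du = exp(s) ds. When s = 0, u = 1; when s = log(3), u = 3.
The integral becomes ∫ u**5 du from 1 to 3, with antiderivative u**6/6.
Back in s: F(s) = exp(6*s)/6.
Then F(log(3)) - F(0) = (243/2) - (1/6) = 364/3.

364/3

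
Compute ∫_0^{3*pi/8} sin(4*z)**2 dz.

Use the identity sin^2(4*z) = (1 - cos(8*z))/2.
An antiderivative is F(z) = z/2 - sin(8*z)/16.
Then F(3*pi/8) - F(0) = (3*pi/16) - (0) = 3*pi/16.

3*pi/16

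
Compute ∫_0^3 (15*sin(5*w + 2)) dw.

Let u = 5*w + 2, so du = 5 dw. When w = 0, u = 2; when w = 3, u = 17.
The integral becomes 3·∫ sin(u) du from 2 to 17, with antiderivative -3*cos(u).
Back in w: F(w) = -3*cos(5*w + 2).
Then F(3) - F(0) = (-3*cos(17)) - (-3*cos(2)) = 3*cos(2) - 3*cos(17).

3*cos(2) - 3*cos(17)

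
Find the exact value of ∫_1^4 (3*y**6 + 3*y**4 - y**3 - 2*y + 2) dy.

By the power rule, an antiderivative is F(y) = 3*y**7/7 + 3*y**5/5 - y**4/4 - y**2 + 2*y.
Then F(4) - F(1) = (264744/35) - (249/140) = 1058727/140.

1058727/140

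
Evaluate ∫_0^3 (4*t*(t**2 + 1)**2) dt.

666

Let u = t**2 + 1, so du = 2*t dt. When t = 0, u = 1; when t = 3, u = 10.
The integral becomes 2·∫ u**2 du from 1 to 10, with antiderivative 2*u**3/3.
Back in t: F(t) = 2*(t**2 + 1)**3/3.
Then F(3) - F(0) = (2000/3) - (2/3) = 666.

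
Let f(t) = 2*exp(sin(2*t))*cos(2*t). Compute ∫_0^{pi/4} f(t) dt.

Let u = sin(2*t), so du = 2*cos(2*t) dt. When t = 0, u = 0; when t = pi/4, u = 1.
The integral becomes ∫ exp(u) du from 0 to 1, with antiderivative exp(u).
Back in t: F(t) = exp(sin(2*t)).
Then F(pi/4) - F(0) = (E) - (1) = -1 + E.

-1 + E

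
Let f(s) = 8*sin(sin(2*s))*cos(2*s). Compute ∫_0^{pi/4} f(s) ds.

Let u = sin(2*s), so du = 2*cos(2*s) ds. When s = 0, u = 0; when s = pi/4, u = 1.
The integral becomes 4·∫ sin(u) du from 0 to 1, with antiderivative -4*cos(u).
Back in s: F(s) = -4*cos(sin(2*s)).
Then F(pi/4) - F(0) = (-4*cos(1)) - (-4) = 4 - 4*cos(1).

4 - 4*cos(1)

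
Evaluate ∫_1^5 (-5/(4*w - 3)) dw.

An antiderivative is F(w) = -5*log(4*w - 3)/4.
Then F(5) - F(1) = (-5*log(17)/4) - (0) = -5*log(17)/4.

-5*log(17)/4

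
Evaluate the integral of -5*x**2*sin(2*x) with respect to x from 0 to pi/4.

5/4 - 5*pi/8

Integrate by parts twice (u = x^2, dv = -5*sin(2*x) dx).
An antiderivative is F(x) = 5*x**2*cos(2*x)/2 - 5*x*sin(2*x)/2 - 5*cos(2*x)/4.
Then F(pi/4) - F(0) = (-5*pi/8) - (-5/4) = 5/4 - 5*pi/8.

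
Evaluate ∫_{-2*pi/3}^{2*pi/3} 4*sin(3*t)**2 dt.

8*pi/3

Use the identity sin^2(3*t) = (1 - cos(6*t))/2.
An antiderivative is F(t) = 2*t - sin(6*t)/3.
Then F(2*pi/3) - F(-2*pi/3) = (4*pi/3) - (-4*pi/3) = 8*pi/3.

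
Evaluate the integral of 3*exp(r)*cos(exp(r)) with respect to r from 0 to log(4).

Let u = exp(r), so du = exp(r) dr. When r = 0, u = 1; when r = log(4), u = 4.
The integral becomes 3·∫ cos(u) du from 1 to 4, with antiderivative 3*sin(u).
Back in r: F(r) = 3*sin(exp(r)).
Then F(log(4)) - F(0) = (3*sin(4)) - (3*sin(1)) = -3*sin(1) + 3*sin(4).

-3*sin(1) + 3*sin(4)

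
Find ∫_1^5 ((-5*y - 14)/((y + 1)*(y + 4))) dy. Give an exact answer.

Factor the denominator: y**2 + 5*y + 4 = (y + 4)(y + 1).
Partial fractions: (-5*y - 14)/((y + 1)*(y + 4)) = -2/(y + 4) - 3/(y + 1).
An antiderivative is F(y) = -3*log(y + 1) - 2*log(y + 4).
Then F(5) - F(1) = (-7*log(3) - 3*log(2)) - (-2*log(5) - 3*log(2)) = -7*log(3) + 2*log(5).

-7*log(3) + 2*log(5)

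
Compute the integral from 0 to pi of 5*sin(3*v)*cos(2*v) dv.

Use the identity sin(3*v)cos(2*v) = [sin(5*v) + sin(v)]/2.
An antiderivative is F(v) = -5*cos(v)/2 - cos(5*v)/2.
Then F(pi) - F(0) = (3) - (-3) = 6.

6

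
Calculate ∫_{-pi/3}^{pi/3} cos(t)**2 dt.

Use the identity cos^2(t) = (1 + cos(2*t))/2.
An antiderivative is F(t) = t/2 + sin(2*t)/4.
Then F(pi/3) - F(-pi/3) = (sqrt(3)/8 + pi/6) - (-pi/6 - sqrt(3)/8) = sqrt(3)/4 + pi/3.

sqrt(3)/4 + pi/3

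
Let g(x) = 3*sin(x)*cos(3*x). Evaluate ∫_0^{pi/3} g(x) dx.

-9/16

Use the identity sin(x)cos(3*x) = [sin(4*x) + sin(-2*x)]/2.
An antiderivative is F(x) = 3*cos(2*x)/4 - 3*cos(4*x)/8.
Then F(pi/3) - F(0) = (-3/16) - (3/8) = -9/16.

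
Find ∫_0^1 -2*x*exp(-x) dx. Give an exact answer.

-2 + 4*exp(-1)

Integrate by parts once (u = x, dv = -2*exp(-x) dx).
An antiderivative is F(x) = (2*x + 2)*exp(-x).
Then F(1) - F(0) = (4*exp(-1)) - (2) = -2 + 4*exp(-1).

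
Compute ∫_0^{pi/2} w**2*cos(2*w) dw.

Integrate by parts twice (u = w^2, dv = cos(2*w) dw).
An antiderivative is F(w) = w**2*sin(2*w)/2 + w*cos(2*w)/2 - sin(2*w)/4.
Then F(pi/2) - F(0) = (-pi/4) - (0) = -pi/4.

-pi/4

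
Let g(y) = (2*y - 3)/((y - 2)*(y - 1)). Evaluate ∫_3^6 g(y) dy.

log(10)

Factor the denominator: y**2 - 3*y + 2 = (y - 1)(y - 2).
Partial fractions: (2*y - 3)/((y - 2)*(y - 1)) = 1/(y - 1) + 1/(y - 2).
An antiderivative is F(y) = log(y - 2) + log(y - 1).
Then F(6) - F(3) = (log(20)) - (log(2)) = log(10).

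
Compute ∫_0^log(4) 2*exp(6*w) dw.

1365

Let u = exp(w), so du = exp(w) dw. When w = 0, u = 1; when w = log(4), u = 4.
The integral becomes 2·∫ u**5 du from 1 to 4, with antiderivative u**6/3.
Back in w: F(w) = exp(6*w)/3.
Then F(log(4)) - F(0) = (4096/3) - (1/3) = 1365.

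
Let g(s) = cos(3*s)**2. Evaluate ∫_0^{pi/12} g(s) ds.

1/12 + pi/24

Use the identity cos^2(3*s) = (1 + cos(6*s))/2.
An antiderivative is F(s) = s/2 + sin(6*s)/12.
Then F(pi/12) - F(0) = (1/12 + pi/24) - (0) = 1/12 + pi/24.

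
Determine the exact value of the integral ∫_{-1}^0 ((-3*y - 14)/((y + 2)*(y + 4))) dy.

Factor the denominator: y**2 + 6*y + 8 = (y + 4)(y + 2).
Partial fractions: (-3*y - 14)/((y + 2)*(y + 4)) = 1/(y + 4) - 4/(y + 2).
An antiderivative is F(y) = -4*log(y + 2) + log(y + 4).
Then F(0) - F(-1) = (-log(4)) - (log(3)) = -log(12).

-log(12)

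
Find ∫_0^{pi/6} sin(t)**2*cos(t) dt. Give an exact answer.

1/24

Let u = sin(t), so du = cos(t) dt. When t = 0, u = 0; when t = pi/6, u = 1/2.
The integral becomes ∫ u**2 du from 0 to 1/2, with antiderivative u**3/3.
Back in t: F(t) = sin(t)**3/3.
Then F(pi/6) - F(0) = (1/24) - (0) = 1/24.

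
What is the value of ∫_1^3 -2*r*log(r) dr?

4 - 9*log(3)

Integrate by parts once (u = ln r, dv = -2*r dr).
An antiderivative is F(r) = -r**2*(2*log(r) - 1)/2.
Then F(3) - F(1) = (9/2 - 9*log(3)) - (1/2) = 4 - 9*log(3).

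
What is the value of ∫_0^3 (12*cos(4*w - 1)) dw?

3*sin(11) + 3*sin(1)

Let u = 4*w - 1, so du = 4 dw. When w = 0, u = -1; when w = 3, u = 11.
The integral becomes 3·∫ cos(u) du from -1 to 11, with antiderivative 3*sin(u).
Back in w: F(w) = 3*sin(4*w - 1).
Then F(3) - F(0) = (3*sin(11)) - (-3*sin(1)) = 3*sin(11) + 3*sin(1).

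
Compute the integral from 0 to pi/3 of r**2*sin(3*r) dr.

-4/27 + pi**2/27

Integrate by parts twice (u = r^2, dv = sin(3*r) dr).
An antiderivative is F(r) = -r**2*cos(3*r)/3 + 2*r*sin(3*r)/9 + 2*cos(3*r)/27.
Then F(pi/3) - F(0) = (-2/27 + pi**2/27) - (2/27) = -4/27 + pi**2/27.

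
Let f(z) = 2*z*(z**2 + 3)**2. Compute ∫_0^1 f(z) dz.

37/3

Let u = z**2 + 3, so du = 2*z dz. When z = 0, u = 3; when z = 1, u = 4.
The integral becomes ∫ u**2 du from 3 to 4, with antiderivative u**3/3.
Back in z: F(z) = (z**2 + 3)**3/3.
Then F(1) - F(0) = (64/3) - (9) = 37/3.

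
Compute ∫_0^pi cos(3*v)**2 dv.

pi/2

Use the identity cos^2(3*v) = (1 + cos(6*v))/2.
An antiderivative is F(v) = v/2 + sin(6*v)/12.
Then F(pi) - F(0) = (pi/2) - (0) = pi/2.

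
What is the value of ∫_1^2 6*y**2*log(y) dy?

Integrate by parts once (u = ln y, dv = 6*y**2 dy).
An antiderivative is F(y) = 2*y**3*(3*log(y) - 1)/3.
Then F(2) - F(1) = (-16/3 + 16*log(2)) - (-2/3) = -14/3 + 16*log(2).

-14/3 + 16*log(2)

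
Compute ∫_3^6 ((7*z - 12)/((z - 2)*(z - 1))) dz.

Factor the denominator: z**2 - 3*z + 2 = (z - 1)(z - 2).
Partial fractions: (7*z - 12)/((z - 2)*(z - 1)) = 5/(z - 1) + 2/(z - 2).
An antiderivative is F(z) = 2*log(z - 2) + 5*log(z - 1).
Then F(6) - F(3) = (4*log(2) + 5*log(5)) - (log(32)) = -log(2) + 5*log(5).

-log(2) + 5*log(5)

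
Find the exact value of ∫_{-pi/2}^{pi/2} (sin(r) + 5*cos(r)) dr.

10

An antiderivative is F(r) = 5*sin(r) - cos(r).
Then F(pi/2) - F(-pi/2) = (5) - (-5) = 10.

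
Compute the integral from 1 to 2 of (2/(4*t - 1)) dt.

-log(3)/2 + log(7)/2

An antiderivative is F(t) = log(4*t - 1)/2.
Then F(2) - F(1) = (log(7)/2) - (log(3)/2) = -log(3)/2 + log(7)/2.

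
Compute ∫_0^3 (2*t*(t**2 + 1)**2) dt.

Let u = t**2 + 1, so du = 2*t dt. When t = 0, u = 1; when t = 3, u = 10.
The integral becomes ∫ u**2 du from 1 to 10, with antiderivative u**3/3.
Back in t: F(t) = (t**2 + 1)**3/3.
Then F(3) - F(0) = (1000/3) - (1/3) = 333.

333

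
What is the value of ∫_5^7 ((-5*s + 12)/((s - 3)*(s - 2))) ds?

Factor the denominator: s**2 - 5*s + 6 = (s - 2)(s - 3).
Partial fractions: (-5*s + 12)/((s - 3)*(s - 2)) = -2/(s - 2) - 3/(s - 3).
An antiderivative is F(s) = -3*log(s - 3) - 2*log(s - 2).
Then F(7) - F(5) = (-6*log(2) - 2*log(5)) - (-log(72)) = -2*log(5) - 3*log(2) + 2*log(3).

-2*log(5) - 3*log(2) + 2*log(3)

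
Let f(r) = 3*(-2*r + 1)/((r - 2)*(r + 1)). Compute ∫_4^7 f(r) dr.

-log(64)

Factor the denominator: r**2 - r - 2 = (r + 1)(r - 2).
Partial fractions: 3*(-2*r + 1)/((r - 2)*(r + 1)) = -3/(r + 1) - 3/(r - 2).
An antiderivative is F(r) = -3*log(r - 2) - 3*log(r + 1).
Then F(7) - F(4) = (-9*log(2) - 3*log(5)) - (-3*log(5) - 3*log(2)) = -log(64).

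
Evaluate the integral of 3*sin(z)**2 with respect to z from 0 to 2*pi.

3*pi

Use the identity sin^2(z) = (1 - cos(2*z))/2.
An antiderivative is F(z) = 3*z/2 - 3*sin(2*z)/4.
Then F(2*pi) - F(0) = (3*pi) - (0) = 3*pi.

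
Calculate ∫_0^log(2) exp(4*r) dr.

Let u = exp(r), so du = exp(r) dr. When r = 0, u = 1; when r = log(2), u = 2.
The integral becomes ∫ u**3 du from 1 to 2, with antiderivative u**4/4.
Back in r: F(r) = exp(4*r)/4.
Then F(log(2)) - F(0) = (4) - (1/4) = 15/4.

15/4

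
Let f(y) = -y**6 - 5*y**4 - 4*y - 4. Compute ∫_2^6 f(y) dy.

-334576/7

By the power rule, an antiderivative is F(y) = -y**7/7 - y**5 - 2*y**2 - 4*y.
Then F(6) - F(2) = (-335040/7) - (-464/7) = -334576/7.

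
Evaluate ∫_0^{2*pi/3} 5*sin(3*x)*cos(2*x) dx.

9/2

Use the identity sin(3*x)cos(2*x) = [sin(5*x) + sin(x)]/2.
An antiderivative is F(x) = -5*cos(x)/2 - cos(5*x)/2.
Then F(2*pi/3) - F(0) = (3/2) - (-3) = 9/2.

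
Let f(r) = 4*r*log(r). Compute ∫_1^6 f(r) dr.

Integrate by parts once (u = ln r, dv = 4*r dr).
An antiderivative is F(r) = r**2*(2*log(r) - 1).
Then F(6) - F(1) = (-36 + 72*log(2) + 72*log(3)) - (-1) = -35 + 72*log(2) + 72*log(3).

-35 + 72*log(2) + 72*log(3)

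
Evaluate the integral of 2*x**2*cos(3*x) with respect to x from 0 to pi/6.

-4/27 + pi**2/54

Integrate by parts twice (u = x^2, dv = 2*cos(3*x) dx).
An antiderivative is F(x) = 2*x**2*sin(3*x)/3 + 4*x*cos(3*x)/9 - 4*sin(3*x)/27.
Then F(pi/6) - F(0) = (-4/27 + pi**2/54) - (0) = -4/27 + pi**2/54.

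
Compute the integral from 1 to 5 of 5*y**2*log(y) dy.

-620/9 + 625*log(5)/3

Integrate by parts once (u = ln y, dv = 5*y**2 dy).
An antiderivative is F(y) = 5*y**3*(3*log(y) - 1)/9.
Then F(5) - F(1) = (-625/9 + 625*log(5)/3) - (-5/9) = -620/9 + 625*log(5)/3.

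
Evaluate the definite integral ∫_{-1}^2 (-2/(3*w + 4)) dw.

An antiderivative is F(w) = -2*log(3*w + 4)/3.
Then F(2) - F(-1) = (-2*log(10)/3) - (0) = -2*log(10)/3.

-2*log(10)/3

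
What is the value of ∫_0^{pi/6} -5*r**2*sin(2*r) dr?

Integrate by parts twice (u = r^2, dv = -5*sin(2*r) dr).
An antiderivative is F(r) = 5*r**2*cos(2*r)/2 - 5*r*sin(2*r)/2 - 5*cos(2*r)/4.
Then F(pi/6) - F(0) = (-5*sqrt(3)*pi/24 - 5/8 + 5*pi**2/144) - (-5/4) = -5*sqrt(3)*pi/24 + 5*pi**2/144 + 5/8.

-5*sqrt(3)*pi/24 + 5*pi**2/144 + 5/8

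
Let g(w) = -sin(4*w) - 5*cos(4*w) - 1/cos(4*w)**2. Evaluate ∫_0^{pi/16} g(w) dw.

An antiderivative is F(w) = -5*sin(4*w)/4 + cos(4*w)/4 - tan(4*w)/4.
Then F(pi/16) - F(0) = (-sqrt(2)/2 - 1/4) - (1/4) = -sqrt(2)/2 - 1/2.

-sqrt(2)/2 - 1/2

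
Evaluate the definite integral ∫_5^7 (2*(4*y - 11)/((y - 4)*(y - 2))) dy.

2*log(3) + 3*log(5)

Factor the denominator: y**2 - 6*y + 8 = (y - 2)(y - 4).
Partial fractions: 2*(4*y - 11)/((y - 4)*(y - 2)) = 3/(y - 2) + 5/(y - 4).
An antiderivative is F(y) = 5*log(y - 4) + 3*log(y - 2).
Then F(7) - F(5) = (3*log(5) + 5*log(3)) - (log(27)) = 2*log(3) + 3*log(5).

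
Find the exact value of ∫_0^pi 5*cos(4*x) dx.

0

An antiderivative is F(x) = 5*sin(4*x)/4.
Then F(pi) - F(0) = (0) - (0) = 0.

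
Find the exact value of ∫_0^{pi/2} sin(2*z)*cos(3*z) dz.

Use the identity sin(2*z)cos(3*z) = [sin(5*z) + sin(-z)]/2.
An antiderivative is F(z) = cos(z)/2 - cos(5*z)/10.
Then F(pi/2) - F(0) = (0) - (2/5) = -2/5.

-2/5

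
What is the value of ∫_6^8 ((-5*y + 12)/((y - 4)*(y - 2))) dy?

Factor the denominator: y**2 - 6*y + 8 = (y - 2)(y - 4).
Partial fractions: (-5*y + 12)/((y - 4)*(y - 2)) = -1/(y - 2) - 4/(y - 4).
An antiderivative is F(y) = -4*log(y - 4) - log(y - 2).
Then F(8) - F(6) = (-9*log(2) - log(3)) - (-log(64)) = -log(24).

-log(24)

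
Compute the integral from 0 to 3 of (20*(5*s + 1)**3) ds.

65535

Let u = 5*s + 1, so du = 5 ds. When s = 0, u = 1; when s = 3, u = 16.
The integral becomes 4·∫ u**3 du from 1 to 16, with antiderivative u**4.
Back in s: F(s) = (5*s + 1)**4.
Then F(3) - F(0) = (65536) - (1) = 65535.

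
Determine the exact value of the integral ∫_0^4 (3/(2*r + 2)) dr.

3*log(5)/2

An antiderivative is F(r) = 3*log(2*r + 2)/2.
Then F(4) - F(0) = (3*log(10)/2) - (3*log(2)/2) = 3*log(5)/2.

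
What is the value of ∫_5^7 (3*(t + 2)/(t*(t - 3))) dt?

-2*log(7) + 2*log(5) + 5*log(2)

Factor the denominator: t**2 - 3*t = t(t - 3).
Partial fractions: 3*(t + 2)/(t*(t - 3)) = -2/t + 5/(t - 3).
An antiderivative is F(t) = -2*log(t) + 5*log(t - 3).
Then F(7) - F(5) = (-2*log(7) + 10*log(2)) - (log(32/25)) = -2*log(7) + 2*log(5) + 5*log(2).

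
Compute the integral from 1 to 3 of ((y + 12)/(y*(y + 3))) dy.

log(24)

Factor the denominator: y**2 + 3*y = (y + 3)y.
Partial fractions: (y + 12)/(y*(y + 3)) = -3/(y + 3) + 4/y.
An antiderivative is F(y) = 4*log(y) - 3*log(y + 3).
Then F(3) - F(1) = (log(3/8)) - (-log(64)) = log(24).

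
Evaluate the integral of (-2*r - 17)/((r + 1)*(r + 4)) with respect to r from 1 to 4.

Factor the denominator: r**2 + 5*r + 4 = (r + 4)(r + 1).
Partial fractions: (-2*r - 17)/((r + 1)*(r + 4)) = 3/(r + 4) - 5/(r + 1).
An antiderivative is F(r) = -5*log(r + 1) + 3*log(r + 4).
Then F(4) - F(1) = (-5*log(5) + 9*log(2)) - (-5*log(2) + 3*log(5)) = -8*log(5) + 14*log(2).

-8*log(5) + 14*log(2)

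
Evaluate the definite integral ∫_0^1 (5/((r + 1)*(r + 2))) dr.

Factor the denominator: r**2 + 3*r + 2 = (r + 2)(r + 1).
Partial fractions: 5/((r + 1)*(r + 2)) = -5/(r + 2) + 5/(r + 1).
An antiderivative is F(r) = 5*log(r + 1) - 5*log(r + 2).
Then F(1) - F(0) = (-5*log(3) + 5*log(2)) - (-log(32)) = -5*log(3) + 10*log(2).

-5*log(3) + 10*log(2)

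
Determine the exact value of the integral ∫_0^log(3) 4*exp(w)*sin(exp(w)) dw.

4*cos(1) - 4*cos(3)

Let u = exp(w), so du = exp(w) dw. When w = 0, u = 1; when w = log(3), u = 3.
The integral becomes 4·∫ sin(u) du from 1 to 3, with antiderivative -4*cos(u).
Back in w: F(w) = -4*cos(exp(w)).
Then F(log(3)) - F(0) = (-4*cos(3)) - (-4*cos(1)) = 4*cos(1) - 4*cos(3).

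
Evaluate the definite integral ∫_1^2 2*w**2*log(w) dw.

Integrate by parts once (u = ln w, dv = 2*w**2 dw).
An antiderivative is F(w) = 2*w**3*(3*log(w) - 1)/9.
Then F(2) - F(1) = (-16/9 + 16*log(2)/3) - (-2/9) = -14/9 + 16*log(2)/3.

-14/9 + 16*log(2)/3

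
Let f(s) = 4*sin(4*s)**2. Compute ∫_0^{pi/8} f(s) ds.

Use the identity sin^2(4*s) = (1 - cos(8*s))/2.
An antiderivative is F(s) = 2*s - sin(8*s)/4.
Then F(pi/8) - F(0) = (pi/4) - (0) = pi/4.

pi/4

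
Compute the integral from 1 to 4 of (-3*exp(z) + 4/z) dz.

An antiderivative is F(z) = -3*exp(z) + 4*log(z).
Then F(4) - F(1) = (-3*exp(4) + 8*log(2)) - (-3*exp(1)) = -3*exp(4) + 8*log(2) + 3*exp(1).

-3*exp(4) + 8*log(2) + 3*exp(1)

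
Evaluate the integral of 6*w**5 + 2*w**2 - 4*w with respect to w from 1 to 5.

46976/3

By the power rule, an antiderivative is F(w) = w**6 + 2*w**3/3 - 2*w**2.
Then F(5) - F(1) = (46975/3) - (-1/3) = 46976/3.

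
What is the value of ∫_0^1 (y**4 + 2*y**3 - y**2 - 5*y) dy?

By the power rule, an antiderivative is F(y) = y**5/5 + y**4/2 - y**3/3 - 5*y**2/2.
Then F(1) - F(0) = (-32/15) - (0) = -32/15.

-32/15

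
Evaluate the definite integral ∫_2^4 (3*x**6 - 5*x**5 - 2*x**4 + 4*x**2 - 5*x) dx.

341746/105

By the power rule, an antiderivative is F(x) = 3*x**7/7 - 5*x**6/6 - 2*x**5/5 + 4*x**3/3 - 5*x**2/2.
Then F(4) - F(2) = (113544/35) - (-1114/105) = 341746/105.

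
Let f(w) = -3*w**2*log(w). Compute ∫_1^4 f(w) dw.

Integrate by parts once (u = ln w, dv = -3*w**2 dw).
An antiderivative is F(w) = -w**3*(3*log(w) - 1)/3.
Then F(4) - F(1) = (64/3 - 128*log(2)) - (1/3) = 21 - 128*log(2).

21 - 128*log(2)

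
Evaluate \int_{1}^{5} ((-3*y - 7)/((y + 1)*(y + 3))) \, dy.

Factor the denominator: y**2 + 4*y + 3 = (y + 3)(y + 1).
Partial fractions: (-3*y - 7)/((y + 1)*(y + 3)) = -1/(y + 3) - 2/(y + 1).
An antiderivative is F(y) = -2*log(y + 1) - log(y + 3).
Then F(5) - F(1) = (-5*log(2) - 2*log(3)) - (-log(16)) = -log(18).

-log(18)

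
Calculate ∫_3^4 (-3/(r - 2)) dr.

An antiderivative is F(r) = -3*log(r - 2).
Then F(4) - F(3) = (-log(8)) - (0) = -log(8).

-log(8)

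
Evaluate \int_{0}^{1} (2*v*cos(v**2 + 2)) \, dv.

Let u = v**2 + 2, so du = 2*v dv. When v = 0, u = 2; when v = 1, u = 3.
The integral becomes ∫ cos(u) du from 2 to 3, with antiderivative sin(u).
Back in v: F(v) = sin(v**2 + 2).
Then F(1) - F(0) = (sin(3)) - (sin(2)) = -sin(2) + sin(3).

-sin(2) + sin(3)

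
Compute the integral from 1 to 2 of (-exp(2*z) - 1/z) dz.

An antiderivative is F(z) = -exp(2*z)/2 - log(z).
Then F(2) - F(1) = (-exp(4)/2 - log(2)) - (-exp(2)/2) = -exp(4)/2 - log(2) + exp(2)/2.

-exp(4)/2 - log(2) + exp(2)/2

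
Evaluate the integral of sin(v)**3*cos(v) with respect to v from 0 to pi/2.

Let u = sin(v), so du = cos(v) dv. When v = 0, u = 0; when v = pi/2, u = 1.
The integral becomes ∫ u**3 du from 0 to 1, with antiderivative u**4/4.
Back in v: F(v) = sin(v)**4/4.
Then F(pi/2) - F(0) = (1/4) - (0) = 1/4.

1/4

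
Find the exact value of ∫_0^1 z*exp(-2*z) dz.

Integrate by parts once (u = z, dv = exp(-2*z) dz).
An antiderivative is F(z) = (-2*z - 1)*exp(-2*z)/4.
Then F(1) - F(0) = (-3*exp(-2)/4) - (-1/4) = (-3 + exp(2))*exp(-2)/4.

(-3 + exp(2))*exp(-2)/4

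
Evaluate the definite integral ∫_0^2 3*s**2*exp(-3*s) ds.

Integrate by parts twice (u = s^2, dv = 3*exp(-3*s) ds).
An antiderivative is F(s) = (-9*s**2 - 6*s - 2)*exp(-3*s)/9.
Then F(2) - F(0) = (-50*exp(-6)/9) - (-2/9) = 2/9 - 50*exp(-6)/9.

2/9 - 50*exp(-6)/9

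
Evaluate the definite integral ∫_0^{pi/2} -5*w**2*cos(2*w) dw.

Integrate by parts twice (u = w^2, dv = -5*cos(2*w) dw).
An antiderivative is F(w) = -5*w**2*sin(2*w)/2 - 5*w*cos(2*w)/2 + 5*sin(2*w)/4.
Then F(pi/2) - F(0) = (5*pi/4) - (0) = 5*pi/4.

5*pi/4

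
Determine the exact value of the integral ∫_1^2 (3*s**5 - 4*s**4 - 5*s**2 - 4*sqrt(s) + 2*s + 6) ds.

67/10 - 16*sqrt(2)/3

By the power rule, an antiderivative is F(s) = s**6/2 - 4*s**5/5 - 8*s**(3/2)/3 - 5*s**3/3 + s**2 + 6*s.
Then F(2) - F(1) = (136/15 - 16*sqrt(2)/3) - (71/30) = 67/10 - 16*sqrt(2)/3.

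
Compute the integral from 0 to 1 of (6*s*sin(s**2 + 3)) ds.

3*cos(3) - 3*cos(4)

Let u = s**2 + 3, so du = 2*s ds. When s = 0, u = 3; when s = 1, u = 4.
The integral becomes 3·∫ sin(u) du from 3 to 4, with antiderivative -3*cos(u).
Back in s: F(s) = -3*cos(s**2 + 3).
Then F(1) - F(0) = (-3*cos(4)) - (-3*cos(3)) = 3*cos(3) - 3*cos(4).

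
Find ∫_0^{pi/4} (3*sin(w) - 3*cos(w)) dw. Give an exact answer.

3 - 3*sqrt(2)

An antiderivative is F(w) = -3*sin(w) - 3*cos(w).
Then F(pi/4) - F(0) = (-3*sqrt(2)) - (-3) = 3 - 3*sqrt(2).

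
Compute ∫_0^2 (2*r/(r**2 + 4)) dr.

Let u = r**2 + 4, so du = 2*r dr. When r = 0, u = 4; when r = 2, u = 8.
The integral becomes ∫ 1/u du from 4 to 8, with antiderivative log(u).
Back in r: F(r) = log(r**2 + 4).
Then F(2) - F(0) = (log(8)) - (log(4)) = log(2).

log(2)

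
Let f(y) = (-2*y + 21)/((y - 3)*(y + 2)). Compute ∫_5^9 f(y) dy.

Factor the denominator: y**2 - y - 6 = (y + 2)(y - 3).
Partial fractions: (-2*y + 21)/((y - 3)*(y + 2)) = -5/(y + 2) + 3/(y - 3).
An antiderivative is F(y) = 3*log(y - 3) - 5*log(y + 2).
Then F(9) - F(5) = (-5*log(11) + 3*log(2) + 3*log(3)) - (-5*log(7) + 3*log(2)) = -5*log(11) + 3*log(3) + 5*log(7).

-5*log(11) + 3*log(3) + 5*log(7)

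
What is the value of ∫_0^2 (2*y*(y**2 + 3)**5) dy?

58460/3

Let u = y**2 + 3, so du = 2*y dy. When y = 0, u = 3; when y = 2, u = 7.
The integral becomes ∫ u**5 du from 3 to 7, with antiderivative u**6/6.
Back in y: F(y) = (y**2 + 3)**6/6.
Then F(2) - F(0) = (117649/6) - (243/2) = 58460/3.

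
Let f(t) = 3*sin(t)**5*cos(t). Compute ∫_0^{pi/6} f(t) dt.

Let u = sin(t), so du = cos(t) dt. When t = 0, u = 0; when t = pi/6, u = 1/2.
The integral becomes 3·∫ u**5 du from 0 to 1/2, with antiderivative u**6/2.
Back in t: F(t) = sin(t)**6/2.
Then F(pi/6) - F(0) = (1/128) - (0) = 1/128.

1/128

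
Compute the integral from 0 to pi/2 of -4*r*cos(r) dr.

4 - 2*pi

Integrate by parts once (u = r, dv = -4*cos(r) dr).
An antiderivative is F(r) = -4*r*sin(r) - 4*cos(r).
Then F(pi/2) - F(0) = (-2*pi) - (-4) = 4 - 2*pi.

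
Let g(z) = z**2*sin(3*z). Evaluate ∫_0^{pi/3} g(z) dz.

-4/27 + pi**2/27

Integrate by parts twice (u = z^2, dv = sin(3*z) dz).
An antiderivative is F(z) = -z**2*cos(3*z)/3 + 2*z*sin(3*z)/9 + 2*cos(3*z)/27.
Then F(pi/3) - F(0) = (-2/27 + pi**2/27) - (2/27) = -4/27 + pi**2/27.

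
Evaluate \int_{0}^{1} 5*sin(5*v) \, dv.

Let u = 5*v, so du = 5 dv. When v = 0, u = 0; when v = 1, u = 5.
The integral becomes ∫ sin(u) du from 0 to 5, with antiderivative -cos(u).
Back in v: F(v) = -cos(5*v).
Then F(1) - F(0) = (-cos(5)) - (-1) = 1 - cos(5).

1 - cos(5)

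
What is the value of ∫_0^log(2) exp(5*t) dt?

Let u = exp(t), so du = exp(t) dt. When t = 0, u = 1; when t = log(2), u = 2.
The integral becomes ∫ u**4 du from 1 to 2, with antiderivative u**5/5.
Back in t: F(t) = exp(5*t)/5.
Then F(log(2)) - F(0) = (32/5) - (1/5) = 31/5.

31/5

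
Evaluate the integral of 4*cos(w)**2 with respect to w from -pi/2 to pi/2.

Use the identity cos^2(w) = (1 + cos(2*w))/2.
An antiderivative is F(w) = 2*w + sin(2*w).
Then F(pi/2) - F(-pi/2) = (pi) - (-pi) = 2*pi.

2*pi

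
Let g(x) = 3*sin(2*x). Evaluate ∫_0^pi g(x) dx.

0

An antiderivative is F(x) = -3*cos(2*x)/2.
Then F(pi) - F(0) = (-3/2) - (-3/2) = 0.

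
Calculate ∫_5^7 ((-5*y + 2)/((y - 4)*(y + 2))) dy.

-7*log(3) + 2*log(7)

Factor the denominator: y**2 - 2*y - 8 = (y + 2)(y - 4).
Partial fractions: (-5*y + 2)/((y - 4)*(y + 2)) = -2/(y + 2) - 3/(y - 4).
An antiderivative is F(y) = -3*log(y - 4) - 2*log(y + 2).
Then F(7) - F(5) = (-7*log(3)) - (-log(49)) = -7*log(3) + 2*log(7).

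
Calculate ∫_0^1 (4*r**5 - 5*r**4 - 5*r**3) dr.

By the power rule, an antiderivative is F(r) = 2*r**6/3 - r**5 - 5*r**4/4.
Then F(1) - F(0) = (-19/12) - (0) = -19/12.

-19/12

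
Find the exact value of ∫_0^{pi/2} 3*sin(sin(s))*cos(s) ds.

Let u = sin(s), so du = cos(s) ds. When s = 0, u = 0; when s = pi/2, u = 1.
The integral becomes 3·∫ sin(u) du from 0 to 1, with antiderivative -3*cos(u).
Back in s: F(s) = -3*cos(sin(s)).
Then F(pi/2) - F(0) = (-3*cos(1)) - (-3) = 3 - 3*cos(1).

3 - 3*cos(1)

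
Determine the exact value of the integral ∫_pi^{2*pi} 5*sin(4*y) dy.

An antiderivative is F(y) = -5*cos(4*y)/4.
Then F(2*pi) - F(pi) = (-5/4) - (-5/4) = 0.

0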